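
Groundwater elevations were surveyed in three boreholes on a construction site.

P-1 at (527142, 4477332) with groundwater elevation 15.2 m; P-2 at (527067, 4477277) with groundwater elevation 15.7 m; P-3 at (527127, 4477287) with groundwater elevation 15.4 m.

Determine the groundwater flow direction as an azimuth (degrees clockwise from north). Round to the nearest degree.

057°

With h = a·x + b·y + c and P-1 as origin, the differences give:
  (-75)·a + (-55)·b = +0.5
  (-15)·a + (-45)·b = +0.2
Eliminate b (×(-45) and ×(-55), subtract): 2550·a = -11.50 → a = ∂h/∂x = -0.004510
Back-substitute: b = ∂h/∂y = -0.002941.
Flow direction (−∇h) has components (+0.004510 E, +0.002941 N).
Azimuth = atan2(E, N) = atan2(+0.004510, +0.002941) = 56.9° ≈ 057°.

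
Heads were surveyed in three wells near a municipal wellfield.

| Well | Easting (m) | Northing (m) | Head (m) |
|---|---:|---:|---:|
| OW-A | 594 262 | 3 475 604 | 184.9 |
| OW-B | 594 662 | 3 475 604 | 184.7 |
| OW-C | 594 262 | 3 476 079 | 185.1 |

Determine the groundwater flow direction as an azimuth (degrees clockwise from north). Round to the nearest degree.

130°

∂h/∂x = (184.7 − 184.9) / (594662 − 594262) = -0.0005000
∂h/∂y = (185.1 − 184.9) / (3476079 − 3475604) = +0.0004211
Flow direction (−∇h) has components (+0.0005000 E, -0.0004211 N).
Azimuth = atan2(E, N) = atan2(+0.0005000, -0.0004211) = 130.1° ≈ 130°.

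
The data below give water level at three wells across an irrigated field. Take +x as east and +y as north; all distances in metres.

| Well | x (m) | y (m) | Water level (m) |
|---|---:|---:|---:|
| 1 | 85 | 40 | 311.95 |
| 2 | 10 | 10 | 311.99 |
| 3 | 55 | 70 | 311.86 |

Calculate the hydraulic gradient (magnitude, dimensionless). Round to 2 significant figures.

Three-point gradient (reference 1): Δ to 2 = (-75, -30, +0.04), Δ to 3 = (-30, 30, -0.09).
∂h/∂x = +0.0004762, ∂h/∂y = -0.002524 (det = -3150).
|∇h| = √(0.0004762² + -0.002524²) = 0.002569

0.0026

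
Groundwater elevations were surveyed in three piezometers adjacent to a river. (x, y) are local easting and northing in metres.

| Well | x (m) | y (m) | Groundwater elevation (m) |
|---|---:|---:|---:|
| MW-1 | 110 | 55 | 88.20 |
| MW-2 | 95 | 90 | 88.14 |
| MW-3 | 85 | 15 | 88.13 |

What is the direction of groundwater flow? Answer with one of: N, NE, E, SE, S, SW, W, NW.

With h = a·x + b·y + c and MW-1 as origin, the differences give:
  (-15)·a + 35·b = -0.06
  (-25)·a + (-40)·b = -0.07
Eliminate b (×(-40) and ×35, subtract): 1475·a = 4.850 → a = ∂h/∂x = +0.003288
Back-substitute: b = ∂h/∂y = -0.0003051.
Flow = −∇h = (-0.003288 east, +0.0003051 north), which points west.

W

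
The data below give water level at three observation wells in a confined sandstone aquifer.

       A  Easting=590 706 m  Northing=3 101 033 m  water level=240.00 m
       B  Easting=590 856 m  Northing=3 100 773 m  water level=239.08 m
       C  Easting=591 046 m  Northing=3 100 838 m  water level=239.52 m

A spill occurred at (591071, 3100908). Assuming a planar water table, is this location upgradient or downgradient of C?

Differences from A: to B (Δx, Δy, Δh) = (150, -260, -0.92); to C = (340, -195, -0.48).
Solve a·Δx + b·Δy = Δh: det = 150·(-195) − 340·(-260) = 59150.
∂h/∂x = [(-0.92)·(-195) − (-0.48)·(-260)] / 59150 = +0.0009231
∂h/∂y = [150·(-0.48) − 340·(-0.92)] / 59150 = +0.004071
Head at (591071, 3100908) = 240.00 + (+0.0009231)·(365) + (+0.004071)·(-125) = 239.83 m.
That is higher than the 239.52 m at C, so the point is upgradient.

upgradient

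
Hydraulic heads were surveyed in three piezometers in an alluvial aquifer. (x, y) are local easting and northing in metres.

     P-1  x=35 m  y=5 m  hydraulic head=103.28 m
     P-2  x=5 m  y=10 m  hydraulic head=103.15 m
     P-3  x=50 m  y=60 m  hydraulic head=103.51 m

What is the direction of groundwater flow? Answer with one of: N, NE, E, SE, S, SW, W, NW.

SW

Differences from P-1: to P-2 (Δx, Δy, Δh) = (-30, 5, -0.13); to P-3 = (15, 55, +0.23).
Solve a·Δx + b·Δy = Δh: det = (-30)·55 − 15·5 = -1725.
∂h/∂x = [(-0.13)·55 − (+0.23)·5] / -1725 = +0.004812
∂h/∂y = [(-30)·(+0.23) − 15·(-0.13)] / -1725 = +0.002870
Flow = −∇h = (-0.004812 east, -0.002870 north), which points southwest.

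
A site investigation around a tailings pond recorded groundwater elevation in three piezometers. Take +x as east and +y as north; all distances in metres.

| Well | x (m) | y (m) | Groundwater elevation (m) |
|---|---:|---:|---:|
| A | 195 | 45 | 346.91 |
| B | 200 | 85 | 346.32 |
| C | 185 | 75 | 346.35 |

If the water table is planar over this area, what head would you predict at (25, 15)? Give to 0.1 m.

Differences from A: to B (Δx, Δy, Δh) = (5, 40, -0.59); to C = (-10, 30, -0.56).
Determinant of the coordinate differences = 5·30 − (-10)·40 = 550.
∂h/∂x = [(-0.59)·30 − (-0.56)·40] / 550 = +0.008545
∂h/∂y = [5·(-0.56) − (-10)·(-0.59)] / 550 = -0.01582
h(25, 15) = 346.91 + (+0.008545)·(-170) + (-0.01582)·(-30) = 346.91 -1.453 +0.475 = 345.932 m.

345.9 m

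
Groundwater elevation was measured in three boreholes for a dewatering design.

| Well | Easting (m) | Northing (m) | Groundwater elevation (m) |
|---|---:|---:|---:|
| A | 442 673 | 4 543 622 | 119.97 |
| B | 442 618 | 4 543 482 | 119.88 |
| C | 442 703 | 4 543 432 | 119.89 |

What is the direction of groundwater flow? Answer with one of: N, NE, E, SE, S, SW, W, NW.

Differences from A: to B (Δx, Δy, Δh) = (-55, -140, -0.09); to C = (30, -190, -0.08).
Determinant of the coordinate differences = (-55)·(-190) − 30·(-140) = 14650.
∂h/∂x = [(-0.09)·(-190) − (-0.08)·(-140)] / 14650 = +0.0004027
∂h/∂y = [(-55)·(-0.08) − 30·(-0.09)] / 14650 = +0.0004846
Flow = −∇h = (-0.0004027 east, -0.0004846 north), which points southwest.

SW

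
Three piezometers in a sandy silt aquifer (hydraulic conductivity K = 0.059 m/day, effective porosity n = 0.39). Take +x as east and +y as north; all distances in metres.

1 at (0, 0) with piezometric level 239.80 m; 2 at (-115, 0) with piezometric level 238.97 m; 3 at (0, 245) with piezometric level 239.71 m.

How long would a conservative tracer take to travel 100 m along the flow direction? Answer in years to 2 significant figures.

250 years

∂h/∂x = (238.97 − 239.80) / (-115 − 0) = +0.007217
∂h/∂y = (239.71 − 239.80) / (245 − 0) = -0.0003673
|∇h| = √(0.007217² + -0.0003673²) = 0.007226
Seepage velocity v = K·i/n = 0.059 × 0.007226 / 0.39 = 0.001093 m/day.
t = 100 / 0.001093 = 9.149e+04 days = 250 years.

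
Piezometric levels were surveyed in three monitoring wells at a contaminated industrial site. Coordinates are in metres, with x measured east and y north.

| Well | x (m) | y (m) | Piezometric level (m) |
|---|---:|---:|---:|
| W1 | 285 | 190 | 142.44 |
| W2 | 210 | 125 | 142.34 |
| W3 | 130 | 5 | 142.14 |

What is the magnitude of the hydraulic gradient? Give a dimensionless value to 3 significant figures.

0.00186

With h = a·x + b·y + c and W1 as origin, the differences give:
  (-75)·a + (-65)·b = -0.10
  (-155)·a + (-185)·b = -0.30
Eliminate b (×(-185) and ×(-65), subtract): 3800·a = -1.000 → a = ∂h/∂x = -0.0002632
Back-substitute: b = ∂h/∂y = +0.001842.
|∇h| = √(-0.0002632² + 0.001842²) = 0.001861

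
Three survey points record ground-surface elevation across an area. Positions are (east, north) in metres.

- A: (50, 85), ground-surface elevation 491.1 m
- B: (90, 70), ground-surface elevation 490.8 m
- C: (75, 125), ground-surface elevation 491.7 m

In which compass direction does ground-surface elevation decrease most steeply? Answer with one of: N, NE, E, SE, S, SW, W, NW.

Taking A as reference: B−A = (40, -15, -0.3); C−A = (25, 40, +0.6).
Determinant of the coordinate differences = 40·40 − 25·(-15) = 1975.
∂z/∂x = [(-0.3)·40 − (+0.6)·(-15)] / 1975 = -0.001519
∂z/∂y = [40·(+0.6) − 25·(-0.3)] / 1975 = +0.01595
Steepest decrease is along −∇f = (+0.001519 E, -0.01595 N) → south.

S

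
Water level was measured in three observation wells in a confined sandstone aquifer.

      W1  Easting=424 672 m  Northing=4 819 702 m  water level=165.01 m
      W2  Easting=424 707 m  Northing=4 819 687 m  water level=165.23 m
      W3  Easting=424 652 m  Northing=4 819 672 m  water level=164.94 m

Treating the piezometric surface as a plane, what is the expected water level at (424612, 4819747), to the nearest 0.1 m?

Taking W1 as reference: W2−W1 = (35, -15, +0.22); W3−W1 = (-20, -30, -0.07).
Determinant of the coordinate differences = 35·(-30) − (-20)·(-15) = -1350.
∂h/∂x = [(+0.22)·(-30) − (-0.07)·(-15)] / -1350 = +0.005667
∂h/∂y = [35·(-0.07) − (-20)·(+0.22)] / -1350 = -0.001444
h(424612, 4819747) = 165.01 + (+0.005667)·(-60) + (-0.001444)·(45) = 165.01 -0.340 -0.065 = 164.605 m.

164.6 m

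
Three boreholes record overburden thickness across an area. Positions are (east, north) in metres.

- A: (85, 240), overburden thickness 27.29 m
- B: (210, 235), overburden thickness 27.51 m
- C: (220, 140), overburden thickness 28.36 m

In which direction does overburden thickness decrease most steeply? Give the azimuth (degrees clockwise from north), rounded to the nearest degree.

Differences from A: to B (Δx, Δy, Δh) = (125, -5, +0.22); to C = (135, -100, +1.07).
Determinant of the coordinate differences = 125·(-100) − 135·(-5) = -11825.
∂d/∂x = [(+0.22)·(-100) − (+1.07)·(-5)] / -11825 = +0.001408
∂d/∂y = [125·(+1.07) − 135·(+0.22)] / -11825 = -0.008799
Steepest decrease is along −∇f: components (-0.001408 E, +0.008799 N).
Azimuth = atan2(-0.001408, +0.008799) = 350.9° ≈ 351°.

351°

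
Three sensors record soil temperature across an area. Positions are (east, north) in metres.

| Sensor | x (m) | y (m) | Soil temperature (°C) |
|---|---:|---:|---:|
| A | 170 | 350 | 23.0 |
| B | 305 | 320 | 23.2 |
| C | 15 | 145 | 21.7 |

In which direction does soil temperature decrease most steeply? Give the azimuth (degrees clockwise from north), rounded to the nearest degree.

Three-point gradient (reference A): Δ to B = (135, -30, +0.2), Δ to C = (-155, -205, -1.3).
∂T/∂x = +0.002475, ∂T/∂y = +0.004470 (det = -32325).
Steepest decrease is along −∇f: components (-0.002475 E, -0.004470 N).
Azimuth = atan2(-0.002475, -0.004470) = 209.0° ≈ 209°.

209°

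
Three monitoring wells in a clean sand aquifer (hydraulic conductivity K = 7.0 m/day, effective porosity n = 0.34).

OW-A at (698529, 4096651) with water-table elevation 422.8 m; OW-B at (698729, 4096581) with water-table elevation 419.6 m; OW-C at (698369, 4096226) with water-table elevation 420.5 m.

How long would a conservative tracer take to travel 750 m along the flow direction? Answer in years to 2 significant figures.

Taking OW-A as reference: OW-B−OW-A = (200, -70, -3.2); OW-C−OW-A = (-160, -425, -2.3).
Solve a·Δx + b·Δy = Δh: det = 200·(-425) − (-160)·(-70) = -96200.
∂h/∂x = [(-3.2)·(-425) − (-2.3)·(-70)] / -96200 = -0.01246
∂h/∂y = [200·(-2.3) − (-160)·(-3.2)] / -96200 = +0.01010
|∇h| = √(-0.01246² + 0.01010²) = 0.01604
Seepage velocity v = K·i/n = 7.0 × 0.01604 / 0.34 = 0.3302 m/day.
t = 750 / 0.3302 = 2271 days = 6.22 years.

6.2 years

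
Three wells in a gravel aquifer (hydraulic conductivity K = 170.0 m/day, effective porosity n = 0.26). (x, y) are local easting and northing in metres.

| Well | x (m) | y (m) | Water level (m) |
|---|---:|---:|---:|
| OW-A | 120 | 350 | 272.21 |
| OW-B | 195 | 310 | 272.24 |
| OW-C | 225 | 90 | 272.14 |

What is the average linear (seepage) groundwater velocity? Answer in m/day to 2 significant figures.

With h = a·x + b·y + c and OW-A as origin, the differences give:
  75·a + (-40)·b = +0.03
  105·a + (-260)·b = -0.07
Eliminate b (×(-260) and ×(-40), subtract): -15300·a = -10.600 → a = ∂h/∂x = +0.0006928
Back-substitute: b = ∂h/∂y = +0.0005490.
|∇h| = √(0.0006928² + 0.0005490²) = 0.000884
Seepage velocity v = K·i/n = 170.0 × 0.000884 / 0.26 = 0.578 m/day.

0.58 m/day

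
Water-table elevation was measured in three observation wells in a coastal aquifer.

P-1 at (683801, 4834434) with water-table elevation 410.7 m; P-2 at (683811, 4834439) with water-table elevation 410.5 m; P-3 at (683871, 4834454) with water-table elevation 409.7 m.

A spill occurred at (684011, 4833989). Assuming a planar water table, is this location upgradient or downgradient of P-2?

upgradient

With h = a·x + b·y + c and P-1 as origin, the differences give:
  10·a + 5·b = -0.2
  70·a + 20·b = -1.0
Eliminate b (×20 and ×5, subtract): -150·a = 1.00 → a = ∂h/∂x = -0.006667
Back-substitute: b = ∂h/∂y = -0.02667.
Head at (684011, 4833989) = 410.7 + (-0.006667)·(210) + (-0.02667)·(-445) = 421.17 m.
That is higher than the 410.5 m at P-2, so the point is upgradient.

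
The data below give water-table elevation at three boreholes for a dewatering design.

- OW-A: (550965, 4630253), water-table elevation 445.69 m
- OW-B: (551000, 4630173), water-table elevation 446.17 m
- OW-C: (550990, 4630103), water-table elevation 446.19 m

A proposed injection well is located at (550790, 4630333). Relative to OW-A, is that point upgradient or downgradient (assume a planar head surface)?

downgradient

Three-point gradient (reference OW-A): Δ to OW-B = (35, -80, +0.48), Δ to OW-C = (25, -150, +0.50).
∂h/∂x = +0.009846, ∂h/∂y = -0.001692 (det = -3250).
Head at (550790, 4630333) = 445.69 + (+0.009846)·(-175) + (-0.001692)·(80) = 443.83 m.
That is lower than the 445.69 m at OW-A, so the point is downgradient.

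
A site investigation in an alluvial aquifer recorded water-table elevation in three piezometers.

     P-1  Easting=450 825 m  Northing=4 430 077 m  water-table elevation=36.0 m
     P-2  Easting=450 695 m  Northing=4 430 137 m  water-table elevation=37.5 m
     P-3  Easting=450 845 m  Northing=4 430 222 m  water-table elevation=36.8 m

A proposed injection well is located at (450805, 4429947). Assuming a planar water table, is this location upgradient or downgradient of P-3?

With h = a·x + b·y + c and P-1 as origin, the differences give:
  (-130)·a + 60·b = +1.5
  20·a + 145·b = +0.8
Eliminate b (×145 and ×60, subtract): -20050·a = 169.50 → a = ∂h/∂x = -0.008454
Back-substitute: b = ∂h/∂y = +0.006683.
Head at (450805, 4429947) = 36.0 + (-0.008454)·(-20) + (+0.006683)·(-130) = 35.30 m.
That is lower than the 36.8 m at P-3, so the point is downgradient.

downgradient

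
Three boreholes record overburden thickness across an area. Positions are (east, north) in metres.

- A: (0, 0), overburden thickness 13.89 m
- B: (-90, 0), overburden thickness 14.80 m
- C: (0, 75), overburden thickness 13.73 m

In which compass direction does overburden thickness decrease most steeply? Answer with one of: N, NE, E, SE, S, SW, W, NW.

E

∂d/∂x = (14.80 − 13.89) / (-90 − 0) = -0.01011
∂d/∂y = (13.73 − 13.89) / (75 − 0) = -0.002133
Steepest decrease is along −∇f = (+0.01011 E, +0.002133 N) → east.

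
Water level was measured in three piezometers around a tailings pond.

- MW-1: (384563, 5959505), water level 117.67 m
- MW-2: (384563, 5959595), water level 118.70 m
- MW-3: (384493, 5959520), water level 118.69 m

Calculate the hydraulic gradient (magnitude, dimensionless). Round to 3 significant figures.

0.0167

Differences from MW-1: to MW-2 (Δx, Δy, Δh) = (0, 90, +1.03); to MW-3 = (-70, 15, +1.02).
Determinant of the coordinate differences = 0·15 − (-70)·90 = 6300.
∂h/∂x = [(+1.03)·15 − (+1.02)·90] / 6300 = -0.01212
∂h/∂y = [0·(+1.02) − (-70)·(+1.03)] / 6300 = +0.01144
|∇h| = √(-0.01212² + 0.01144²) = 0.01667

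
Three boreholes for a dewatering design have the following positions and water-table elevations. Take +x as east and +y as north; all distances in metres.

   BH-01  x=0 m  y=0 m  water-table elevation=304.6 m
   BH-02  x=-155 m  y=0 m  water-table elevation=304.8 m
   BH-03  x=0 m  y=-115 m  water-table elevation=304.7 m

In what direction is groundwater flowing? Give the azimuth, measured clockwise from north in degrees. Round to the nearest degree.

056°

∂h/∂x = (304.8 − 304.6) / (-155 − 0) = -0.001290
∂h/∂y = (304.7 − 304.6) / (-115 − 0) = -0.0008696
Flow direction (−∇h) has components (+0.001290 E, +0.0008696 N).
Azimuth = atan2(E, N) = atan2(+0.001290, +0.0008696) = 56.0° ≈ 056°.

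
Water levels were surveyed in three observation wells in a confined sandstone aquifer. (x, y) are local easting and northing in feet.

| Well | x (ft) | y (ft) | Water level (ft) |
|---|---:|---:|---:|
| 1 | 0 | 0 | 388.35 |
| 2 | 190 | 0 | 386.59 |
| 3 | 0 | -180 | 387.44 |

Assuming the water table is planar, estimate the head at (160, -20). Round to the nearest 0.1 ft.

∂h/∂x = (386.59 − 388.35) / (190 − 0) = -0.009263
∂h/∂y = (387.44 − 388.35) / (-180 − 0) = +0.005056
h(160, -20) = 388.35 + (-0.009263)·(160) + (+0.005056)·(-20) = 388.35 -1.482 -0.101 = 386.767 ft.

386.8 ft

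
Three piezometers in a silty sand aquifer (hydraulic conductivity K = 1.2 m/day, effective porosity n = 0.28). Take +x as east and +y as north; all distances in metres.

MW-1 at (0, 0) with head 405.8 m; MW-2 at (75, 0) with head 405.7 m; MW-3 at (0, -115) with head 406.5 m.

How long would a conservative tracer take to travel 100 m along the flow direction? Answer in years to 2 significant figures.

10 years

∂h/∂x = (405.7 − 405.8) / (75 − 0) = -0.001333
∂h/∂y = (406.5 − 405.8) / (-115 − 0) = -0.006087
|∇h| = √(-0.001333² + -0.006087²) = 0.006231
Seepage velocity v = K·i/n = 1.2 × 0.006231 / 0.28 = 0.0267 m/day.
t = 100 / 0.0267 = 3745 days = 10.3 years.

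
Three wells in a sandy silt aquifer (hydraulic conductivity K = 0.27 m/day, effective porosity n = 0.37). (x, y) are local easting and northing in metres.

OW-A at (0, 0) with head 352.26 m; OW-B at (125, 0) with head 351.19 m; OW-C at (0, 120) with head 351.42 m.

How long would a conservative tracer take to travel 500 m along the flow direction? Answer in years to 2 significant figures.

170 years

∂h/∂x = (351.19 − 352.26) / (125 − 0) = -0.008560
∂h/∂y = (351.42 − 352.26) / (120 − 0) = -0.007000
|∇h| = √(-0.008560² + -0.007000²) = 0.01106
Seepage velocity v = K·i/n = 0.27 × 0.01106 / 0.37 = 0.008071 m/day.
t = 500 / 0.008071 = 6.195e+04 days = 170 years.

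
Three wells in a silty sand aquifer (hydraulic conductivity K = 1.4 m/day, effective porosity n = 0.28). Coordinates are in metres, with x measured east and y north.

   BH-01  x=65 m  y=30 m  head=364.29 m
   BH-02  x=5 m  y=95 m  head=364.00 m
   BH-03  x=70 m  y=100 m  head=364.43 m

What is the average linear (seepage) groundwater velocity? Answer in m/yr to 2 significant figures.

With h = a·x + b·y + c and BH-01 as origin, the differences give:
  (-60)·a + 65·b = -0.29
  5·a + 70·b = +0.14
Eliminate b (×70 and ×65, subtract): -4525·a = -29.400 → a = ∂h/∂x = +0.006497
Back-substitute: b = ∂h/∂y = +0.001536.
|∇h| = √(0.006497² + 0.001536²) = 0.006676
Seepage velocity v = K·i/n = 1.4 × 0.006676 / 0.28 = 0.03338 m/day = 12.19 m/yr.

12 m/yr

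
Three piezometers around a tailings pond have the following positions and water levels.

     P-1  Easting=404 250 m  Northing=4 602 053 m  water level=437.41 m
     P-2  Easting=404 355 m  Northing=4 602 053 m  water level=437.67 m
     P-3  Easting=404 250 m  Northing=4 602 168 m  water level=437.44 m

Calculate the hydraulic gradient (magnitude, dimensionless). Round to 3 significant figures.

∂h/∂x = (437.67 − 437.41) / (404355 − 404250) = +0.002476
∂h/∂y = (437.44 − 437.41) / (4602168 − 4602053) = +0.0002609
|∇h| = √(0.002476² + 0.0002609²) = 0.00249

0.00249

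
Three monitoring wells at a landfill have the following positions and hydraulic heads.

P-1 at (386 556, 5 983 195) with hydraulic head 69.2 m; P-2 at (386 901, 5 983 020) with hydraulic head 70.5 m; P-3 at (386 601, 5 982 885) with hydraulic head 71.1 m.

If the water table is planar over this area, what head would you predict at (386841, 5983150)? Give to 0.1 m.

With h = a·x + b·y + c and P-1 as origin, the differences give:
  345·a + (-175)·b = +1.3
  45·a + (-310)·b = +1.9
Eliminate b (×(-310) and ×(-175), subtract): -99075·a = -70.50 → a = ∂h/∂x = +0.0007116
Back-substitute: b = ∂h/∂y = -0.006026.
h(386841, 5983150) = 69.2 + (+0.0007116)·(285) + (-0.006026)·(-45) = 69.2 +0.203 +0.271 = 69.674 m.

69.7 m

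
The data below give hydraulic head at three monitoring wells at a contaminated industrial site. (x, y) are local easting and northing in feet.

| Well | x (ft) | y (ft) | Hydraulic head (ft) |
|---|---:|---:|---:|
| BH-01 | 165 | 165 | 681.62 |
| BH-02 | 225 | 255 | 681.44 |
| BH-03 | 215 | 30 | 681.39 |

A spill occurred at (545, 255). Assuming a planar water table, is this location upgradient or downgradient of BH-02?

Taking BH-01 as reference: BH-02−BH-01 = (60, 90, -0.18); BH-03−BH-01 = (50, -135, -0.23).
Solve a·Δx + b·Δy = Δh: det = 60·(-135) − 50·90 = -12600.
∂h/∂x = [(-0.18)·(-135) − (-0.23)·90] / -12600 = -0.003571
∂h/∂y = [60·(-0.23) − 50·(-0.18)] / -12600 = +0.0003810
Head at (545, 255) = 681.62 + (-0.003571)·(380) + (+0.0003810)·(90) = 680.30 ft.
That is lower than the 681.44 ft at BH-02, so the point is downgradient.

downgradient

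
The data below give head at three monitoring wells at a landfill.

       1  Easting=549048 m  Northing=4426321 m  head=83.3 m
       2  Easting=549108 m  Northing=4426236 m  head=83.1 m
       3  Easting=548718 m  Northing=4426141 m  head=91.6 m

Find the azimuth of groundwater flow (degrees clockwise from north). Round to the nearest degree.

Differences from 1: to 2 (Δx, Δy, Δh) = (60, -85, -0.2); to 3 = (-330, -180, +8.3).
Determinant of the coordinate differences = 60·(-180) − (-330)·(-85) = -38850.
∂h/∂x = [(-0.2)·(-180) − (+8.3)·(-85)] / -38850 = -0.01909
∂h/∂y = [60·(+8.3) − (-330)·(-0.2)] / -38850 = -0.01112
Flow direction (−∇h) has components (+0.01909 E, +0.01112 N).
Azimuth = atan2(E, N) = atan2(+0.01909, +0.01112) = 59.8° ≈ 060°.

060°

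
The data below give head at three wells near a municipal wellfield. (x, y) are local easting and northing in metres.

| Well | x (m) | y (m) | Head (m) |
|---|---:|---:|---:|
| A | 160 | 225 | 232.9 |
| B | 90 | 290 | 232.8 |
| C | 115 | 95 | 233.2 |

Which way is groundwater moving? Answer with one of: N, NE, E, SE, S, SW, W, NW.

N

Differences from A: to B (Δx, Δy, Δh) = (-70, 65, -0.1); to C = (-45, -130, +0.3).
Solve a·Δx + b·Δy = Δh: det = (-70)·(-130) − (-45)·65 = 12025.
∂h/∂x = [(-0.1)·(-130) − (+0.3)·65] / 12025 = -0.0005405
∂h/∂y = [(-70)·(+0.3) − (-45)·(-0.1)] / 12025 = -0.002121
Flow = −∇h = (+0.0005405 east, +0.002121 north), which points north.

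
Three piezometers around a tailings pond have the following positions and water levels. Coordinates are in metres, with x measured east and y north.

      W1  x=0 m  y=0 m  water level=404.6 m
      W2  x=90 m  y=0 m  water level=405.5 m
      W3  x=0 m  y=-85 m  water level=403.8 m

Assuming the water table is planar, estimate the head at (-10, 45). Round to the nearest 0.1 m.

∂h/∂x = (405.5 − 404.6) / (90 − 0) = +0.010000
∂h/∂y = (403.8 − 404.6) / (-85 − 0) = +0.009412
h(-10, 45) = 404.6 + (+0.010000)·(-10) + (+0.009412)·(45) = 404.6 -0.100 +0.424 = 404.924 m.

404.9 m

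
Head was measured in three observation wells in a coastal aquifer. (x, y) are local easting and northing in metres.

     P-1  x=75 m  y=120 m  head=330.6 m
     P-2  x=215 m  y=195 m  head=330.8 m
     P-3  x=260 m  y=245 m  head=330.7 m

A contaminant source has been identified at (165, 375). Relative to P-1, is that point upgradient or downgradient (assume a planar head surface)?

downgradient

Three-point gradient (reference P-1): Δ to P-2 = (140, 75, +0.2), Δ to P-3 = (185, 125, +0.1).
∂h/∂x = +0.004828, ∂h/∂y = -0.006345 (det = 3625).
Head at (165, 375) = 330.6 + (+0.004828)·(90) + (-0.006345)·(255) = 329.42 m.
That is lower than the 330.6 m at P-1, so the point is downgradient.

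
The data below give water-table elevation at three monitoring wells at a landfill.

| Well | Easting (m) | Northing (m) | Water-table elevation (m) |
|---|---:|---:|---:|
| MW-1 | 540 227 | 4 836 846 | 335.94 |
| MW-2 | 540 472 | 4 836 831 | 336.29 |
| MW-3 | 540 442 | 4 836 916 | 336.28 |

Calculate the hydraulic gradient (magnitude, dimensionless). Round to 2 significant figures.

0.0015

With h = a·x + b·y + c and MW-1 as origin, the differences give:
  245·a + (-15)·b = +0.35
  215·a + 70·b = +0.34
Eliminate b (×70 and ×(-15), subtract): 20375·a = 29.600 → a = ∂h/∂x = +0.001453
Back-substitute: b = ∂h/∂y = +0.0003951.
|∇h| = √(0.001453² + 0.0003951²) = 0.001506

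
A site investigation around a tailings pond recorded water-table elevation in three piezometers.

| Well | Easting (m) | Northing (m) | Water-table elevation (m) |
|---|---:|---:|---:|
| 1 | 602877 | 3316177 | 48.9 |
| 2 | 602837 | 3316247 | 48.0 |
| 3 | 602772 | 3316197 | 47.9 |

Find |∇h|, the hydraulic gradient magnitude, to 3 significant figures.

0.0115

Differences from 1: to 2 (Δx, Δy, Δh) = (-40, 70, -0.9); to 3 = (-105, 20, -1.0).
Solve a·Δx + b·Δy = Δh: det = (-40)·20 − (-105)·70 = 6550.
∂h/∂x = [(-0.9)·20 − (-1.0)·70] / 6550 = +0.007939
∂h/∂y = [(-40)·(-1.0) − (-105)·(-0.9)] / 6550 = -0.008321
|∇h| = √(0.007939² + -0.008321²) = 0.0115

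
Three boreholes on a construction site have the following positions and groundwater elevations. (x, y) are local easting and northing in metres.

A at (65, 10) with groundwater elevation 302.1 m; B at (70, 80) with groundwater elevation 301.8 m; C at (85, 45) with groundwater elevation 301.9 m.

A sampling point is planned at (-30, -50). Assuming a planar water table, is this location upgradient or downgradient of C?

Taking A as reference: B−A = (5, 70, -0.3); C−A = (20, 35, -0.2).
Determinant of the coordinate differences = 5·35 − 20·70 = -1225.
∂h/∂x = [(-0.3)·35 − (-0.2)·70] / -1225 = -0.002857
∂h/∂y = [5·(-0.2) − 20·(-0.3)] / -1225 = -0.004082
Head at (-30, -50) = 302.1 + (-0.002857)·(-95) + (-0.004082)·(-60) = 302.62 m.
That is higher than the 301.9 m at C, so the point is upgradient.

upgradient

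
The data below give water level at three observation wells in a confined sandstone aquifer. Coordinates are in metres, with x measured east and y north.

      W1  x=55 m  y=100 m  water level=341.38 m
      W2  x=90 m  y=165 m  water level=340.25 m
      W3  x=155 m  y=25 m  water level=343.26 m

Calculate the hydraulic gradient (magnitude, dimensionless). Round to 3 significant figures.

Three-point gradient (reference W1): Δ to W2 = (35, 65, -1.13), Δ to W3 = (100, -75, +1.88).
∂h/∂x = +0.004104, ∂h/∂y = -0.01959 (det = -9125).
|∇h| = √(0.004104² + -0.01959²) = 0.02002

0.0200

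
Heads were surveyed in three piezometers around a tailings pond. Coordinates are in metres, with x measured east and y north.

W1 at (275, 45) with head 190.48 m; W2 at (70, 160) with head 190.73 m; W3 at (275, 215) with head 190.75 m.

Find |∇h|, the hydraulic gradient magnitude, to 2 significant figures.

0.0016

Differences from W1: to W2 (Δx, Δy, Δh) = (-205, 115, +0.25); to W3 = (0, 170, +0.27).
Solve a·Δx + b·Δy = Δh: det = (-205)·170 − 0·115 = -34850.
∂h/∂x = [(+0.25)·170 − (+0.27)·115] / -34850 = -0.0003286
∂h/∂y = [(-205)·(+0.27) − 0·(+0.25)] / -34850 = +0.001588
|∇h| = √(-0.0003286² + 0.001588²) = 0.001622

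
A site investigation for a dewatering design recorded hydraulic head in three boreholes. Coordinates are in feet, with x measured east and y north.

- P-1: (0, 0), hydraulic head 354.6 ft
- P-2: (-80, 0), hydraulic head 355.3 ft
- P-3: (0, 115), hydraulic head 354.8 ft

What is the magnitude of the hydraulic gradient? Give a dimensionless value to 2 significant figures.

0.0089

∂h/∂x = (355.3 − 354.6) / (-80 − 0) = -0.008750
∂h/∂y = (354.8 − 354.6) / (115 − 0) = +0.001739
|∇h| = √(-0.008750² + 0.001739²) = 0.008921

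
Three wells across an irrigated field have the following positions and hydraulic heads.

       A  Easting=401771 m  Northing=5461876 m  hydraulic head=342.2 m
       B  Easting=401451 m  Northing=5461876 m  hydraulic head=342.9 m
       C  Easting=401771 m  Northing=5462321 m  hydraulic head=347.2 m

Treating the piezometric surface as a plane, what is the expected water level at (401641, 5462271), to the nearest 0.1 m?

346.9 m

∂h/∂x = (342.9 − 342.2) / (401451 − 401771) = -0.002187
∂h/∂y = (347.2 − 342.2) / (5462321 − 5461876) = +0.01124
h(401641, 5462271) = 342.2 + (-0.002187)·(-130) + (+0.01124)·(395) = 342.2 +0.284 +4.438 = 346.923 m.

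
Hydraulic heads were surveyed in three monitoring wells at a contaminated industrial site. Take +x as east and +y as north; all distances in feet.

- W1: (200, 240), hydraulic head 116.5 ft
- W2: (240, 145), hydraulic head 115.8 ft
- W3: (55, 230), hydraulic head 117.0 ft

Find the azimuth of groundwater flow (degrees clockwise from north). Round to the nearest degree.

146°

Differences from W1: to W2 (Δx, Δy, Δh) = (40, -95, -0.7); to W3 = (-145, -10, +0.5).
Determinant of the coordinate differences = 40·(-10) − (-145)·(-95) = -14175.
∂h/∂x = [(-0.7)·(-10) − (+0.5)·(-95)] / -14175 = -0.003845
∂h/∂y = [40·(+0.5) − (-145)·(-0.7)] / -14175 = +0.005750
Flow direction (−∇h) has components (+0.003845 E, -0.005750 N).
Azimuth = atan2(E, N) = atan2(+0.003845, -0.005750) = 146.2° ≈ 146°.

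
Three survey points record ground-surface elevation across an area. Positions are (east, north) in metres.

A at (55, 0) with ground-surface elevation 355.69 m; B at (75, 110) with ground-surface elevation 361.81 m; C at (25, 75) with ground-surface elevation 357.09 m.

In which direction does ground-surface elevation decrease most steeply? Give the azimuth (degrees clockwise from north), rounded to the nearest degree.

235°

With z = a·x + b·y + c and A as origin, the differences give:
  20·a + 110·b = +6.12
  (-30)·a + 75·b = +1.40
Eliminate b (×75 and ×110, subtract): 4800·a = 305.000 → a = ∂z/∂x = +0.06354
Back-substitute: b = ∂z/∂y = +0.04408.
Steepest decrease is along −∇f: components (-0.06354 E, -0.04408 N).
Azimuth = atan2(-0.06354, -0.04408) = 235.2° ≈ 235°.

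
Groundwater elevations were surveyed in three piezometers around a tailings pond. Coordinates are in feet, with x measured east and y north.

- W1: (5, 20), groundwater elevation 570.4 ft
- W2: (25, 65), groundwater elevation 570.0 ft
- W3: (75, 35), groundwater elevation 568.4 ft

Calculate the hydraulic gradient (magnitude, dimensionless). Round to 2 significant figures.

Differences from W1: to W2 (Δx, Δy, Δh) = (20, 45, -0.4); to W3 = (70, 15, -2.0).
Solve a·Δx + b·Δy = Δh: det = 20·15 − 70·45 = -2850.
∂h/∂x = [(-0.4)·15 − (-2.0)·45] / -2850 = -0.02947
∂h/∂y = [20·(-2.0) − 70·(-0.4)] / -2850 = +0.004211
|∇h| = √(-0.02947² + 0.004211²) = 0.02977

0.030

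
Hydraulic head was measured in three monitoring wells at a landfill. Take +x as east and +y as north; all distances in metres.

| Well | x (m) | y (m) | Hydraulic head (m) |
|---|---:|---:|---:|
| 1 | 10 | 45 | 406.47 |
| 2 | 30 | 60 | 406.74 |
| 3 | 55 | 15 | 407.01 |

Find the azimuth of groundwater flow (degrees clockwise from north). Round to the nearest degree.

265°

Three-point gradient (reference 1): Δ to 2 = (20, 15, +0.27), Δ to 3 = (45, -30, +0.54).
∂h/∂x = +0.01271, ∂h/∂y = +0.001059 (det = -1275).
Flow direction (−∇h) has components (-0.01271 E, -0.001059 N).
Azimuth = atan2(E, N) = atan2(-0.01271, -0.001059) = 265.2° ≈ 265°.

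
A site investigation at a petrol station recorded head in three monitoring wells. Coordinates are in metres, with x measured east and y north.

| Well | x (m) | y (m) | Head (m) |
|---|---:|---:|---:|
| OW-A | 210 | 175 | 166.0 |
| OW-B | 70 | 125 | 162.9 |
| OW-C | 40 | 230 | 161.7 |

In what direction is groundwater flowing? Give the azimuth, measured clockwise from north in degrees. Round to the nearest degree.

281°

Three-point gradient (reference OW-A): Δ to OW-B = (-140, -50, -3.1), Δ to OW-C = (-170, 55, -4.3).
∂h/∂x = +0.02380, ∂h/∂y = -0.004630 (det = -16200).
Flow direction (−∇h) has components (-0.02380 E, +0.004630 N).
Azimuth = atan2(E, N) = atan2(-0.02380, +0.004630) = 281.0° ≈ 281°.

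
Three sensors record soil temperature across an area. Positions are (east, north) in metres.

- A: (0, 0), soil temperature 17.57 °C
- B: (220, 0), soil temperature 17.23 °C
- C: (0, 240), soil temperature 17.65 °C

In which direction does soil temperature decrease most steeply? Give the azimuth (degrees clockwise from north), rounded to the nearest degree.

102°

∂T/∂x = (17.23 − 17.57) / (220 − 0) = -0.001545
∂T/∂y = (17.65 − 17.57) / (240 − 0) = +0.0003333
Steepest decrease is along −∇f: components (+0.001545 E, -0.0003333 N).
Azimuth = atan2(+0.001545, -0.0003333) = 102.2° ≈ 102°.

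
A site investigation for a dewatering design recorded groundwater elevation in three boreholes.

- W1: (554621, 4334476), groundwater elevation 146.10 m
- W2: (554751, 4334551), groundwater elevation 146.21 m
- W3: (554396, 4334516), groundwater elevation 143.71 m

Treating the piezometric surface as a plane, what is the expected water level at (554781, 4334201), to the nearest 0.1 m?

With h = a·x + b·y + c and W1 as origin, the differences give:
  130·a + 75·b = +0.11
  (-225)·a + 40·b = -2.39
Eliminate b (×40 and ×75, subtract): 22075·a = 183.650 → a = ∂h/∂x = +0.008319
Back-substitute: b = ∂h/∂y = -0.01295.
h(554781, 4334201) = 146.10 + (+0.008319)·(160) + (-0.01295)·(-275) = 146.10 +1.331 +3.562 = 150.993 m.

151.0 m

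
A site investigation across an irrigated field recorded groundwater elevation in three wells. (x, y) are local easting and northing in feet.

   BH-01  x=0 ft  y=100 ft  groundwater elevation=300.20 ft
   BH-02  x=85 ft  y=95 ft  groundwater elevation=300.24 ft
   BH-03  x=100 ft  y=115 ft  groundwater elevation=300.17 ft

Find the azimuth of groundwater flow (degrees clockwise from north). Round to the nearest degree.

356°

Differences from BH-01: to BH-02 (Δx, Δy, Δh) = (85, -5, +0.04); to BH-03 = (100, 15, -0.03).
Solve a·Δx + b·Δy = Δh: det = 85·15 − 100·(-5) = 1775.
∂h/∂x = [(+0.04)·15 − (-0.03)·(-5)] / 1775 = +0.0002535
∂h/∂y = [85·(-0.03) − 100·(+0.04)] / 1775 = -0.003690
Flow direction (−∇h) has components (-0.0002535 E, +0.003690 N).
Azimuth = atan2(E, N) = atan2(-0.0002535, +0.003690) = 356.1° ≈ 356°.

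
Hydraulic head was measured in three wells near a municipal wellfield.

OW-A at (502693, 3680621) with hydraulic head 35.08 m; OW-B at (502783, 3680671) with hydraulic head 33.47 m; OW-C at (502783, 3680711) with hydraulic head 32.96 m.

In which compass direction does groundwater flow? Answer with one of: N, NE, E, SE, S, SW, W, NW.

NE

With h = a·x + b·y + c and OW-A as origin, the differences give:
  90·a + 50·b = -1.61
  90·a + 90·b = -2.12
Eliminate b (×90 and ×50, subtract): 3600·a = -38.900 → a = ∂h/∂x = -0.01081
Back-substitute: b = ∂h/∂y = -0.01275.
Flow = −∇h = (+0.01081 east, +0.01275 north), which points northeast.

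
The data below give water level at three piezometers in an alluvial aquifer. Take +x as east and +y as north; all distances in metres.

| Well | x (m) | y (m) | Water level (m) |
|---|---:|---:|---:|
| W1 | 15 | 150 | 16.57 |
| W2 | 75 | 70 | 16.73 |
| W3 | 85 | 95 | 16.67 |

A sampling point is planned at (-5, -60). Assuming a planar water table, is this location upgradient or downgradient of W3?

With h = a·x + b·y + c and W1 as origin, the differences give:
  60·a + (-80)·b = +0.16
  70·a + (-55)·b = +0.10
Eliminate b (×(-55) and ×(-80), subtract): 2300·a = -0.800 → a = ∂h/∂x = -0.0003478
Back-substitute: b = ∂h/∂y = -0.002261.
Head at (-5, -60) = 16.57 + (-0.0003478)·(-20) + (-0.002261)·(-210) = 17.05 m.
That is higher than the 16.67 m at W3, so the point is upgradient.

upgradient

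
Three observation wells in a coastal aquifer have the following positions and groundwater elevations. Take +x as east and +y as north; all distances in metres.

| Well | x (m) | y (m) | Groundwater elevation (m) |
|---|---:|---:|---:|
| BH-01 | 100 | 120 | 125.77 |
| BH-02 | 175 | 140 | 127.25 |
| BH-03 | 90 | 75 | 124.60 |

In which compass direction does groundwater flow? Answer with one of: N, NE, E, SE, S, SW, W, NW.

Three-point gradient (reference BH-01): Δ to BH-02 = (75, 20, +1.48), Δ to BH-03 = (-10, -45, -1.17).
∂h/∂x = +0.01361, ∂h/∂y = +0.02298 (det = -3175).
Flow = −∇h = (-0.01361 east, -0.02298 north), which points southwest.

SW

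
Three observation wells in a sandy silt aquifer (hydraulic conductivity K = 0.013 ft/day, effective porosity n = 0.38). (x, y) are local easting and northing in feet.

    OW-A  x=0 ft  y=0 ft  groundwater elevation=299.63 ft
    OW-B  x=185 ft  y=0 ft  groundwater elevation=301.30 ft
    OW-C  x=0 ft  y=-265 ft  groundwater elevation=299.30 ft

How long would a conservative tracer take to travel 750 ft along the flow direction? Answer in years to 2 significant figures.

∂h/∂x = (301.30 − 299.63) / (185 − 0) = +0.009027
∂h/∂y = (299.30 − 299.63) / (-265 − 0) = +0.001245
|∇h| = √(0.009027² + 0.001245²) = 0.009112
Seepage velocity v = K·i/n = 0.013 × 0.009112 / 0.38 = 0.0003117 ft/day.
t = 750 / 0.0003117 = 2.406e+06 days = 6.59e+03 years.

6600 years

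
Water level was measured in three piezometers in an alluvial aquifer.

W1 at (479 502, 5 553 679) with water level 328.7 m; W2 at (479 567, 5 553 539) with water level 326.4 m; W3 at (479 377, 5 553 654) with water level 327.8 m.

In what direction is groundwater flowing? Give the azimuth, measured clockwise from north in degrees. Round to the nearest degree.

191°

Differences from W1: to W2 (Δx, Δy, Δh) = (65, -140, -2.3); to W3 = (-125, -25, -0.9).
Determinant of the coordinate differences = 65·(-25) − (-125)·(-140) = -19125.
∂h/∂x = [(-2.3)·(-25) − (-0.9)·(-140)] / -19125 = +0.003582
∂h/∂y = [65·(-0.9) − (-125)·(-2.3)] / -19125 = +0.01809
Flow direction (−∇h) has components (-0.003582 E, -0.01809 N).
Azimuth = atan2(E, N) = atan2(-0.003582, -0.01809) = 191.2° ≈ 191°.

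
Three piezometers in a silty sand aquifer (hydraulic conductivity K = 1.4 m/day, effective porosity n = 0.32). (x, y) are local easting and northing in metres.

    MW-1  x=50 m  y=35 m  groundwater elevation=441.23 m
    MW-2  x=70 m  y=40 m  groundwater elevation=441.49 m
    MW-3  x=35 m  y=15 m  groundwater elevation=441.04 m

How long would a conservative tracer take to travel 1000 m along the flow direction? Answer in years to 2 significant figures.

48 years

With h = a·x + b·y + c and MW-1 as origin, the differences give:
  20·a + 5·b = +0.26
  (-15)·a + (-20)·b = -0.19
Eliminate b (×(-20) and ×5, subtract): -325·a = -4.250 → a = ∂h/∂x = +0.01308
Back-substitute: b = ∂h/∂y = -0.0003077.
|∇h| = √(0.01308² + -0.0003077²) = 0.01308
Seepage velocity v = K·i/n = 1.4 × 0.01308 / 0.32 = 0.05722 m/day.
t = 1000 / 0.05722 = 1.748e+04 days = 47.9 years.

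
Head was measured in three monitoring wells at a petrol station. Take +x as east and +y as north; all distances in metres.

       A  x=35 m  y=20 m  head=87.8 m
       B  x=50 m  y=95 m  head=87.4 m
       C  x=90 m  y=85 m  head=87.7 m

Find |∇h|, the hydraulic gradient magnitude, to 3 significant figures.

Differences from A: to B (Δx, Δy, Δh) = (15, 75, -0.4); to C = (55, 65, -0.1).
Solve a·Δx + b·Δy = Δh: det = 15·65 − 55·75 = -3150.
∂h/∂x = [(-0.4)·65 − (-0.1)·75] / -3150 = +0.005873
∂h/∂y = [15·(-0.1) − 55·(-0.4)] / -3150 = -0.006508
|∇h| = √(0.005873² + -0.006508²) = 0.008766

0.00877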